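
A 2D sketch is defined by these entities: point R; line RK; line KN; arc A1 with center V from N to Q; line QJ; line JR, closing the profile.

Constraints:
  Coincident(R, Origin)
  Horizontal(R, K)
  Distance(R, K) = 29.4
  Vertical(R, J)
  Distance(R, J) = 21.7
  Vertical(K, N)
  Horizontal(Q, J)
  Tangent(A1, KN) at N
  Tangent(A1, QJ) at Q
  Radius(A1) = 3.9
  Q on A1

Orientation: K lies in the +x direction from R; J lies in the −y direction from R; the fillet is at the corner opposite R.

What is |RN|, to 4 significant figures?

34.37

The virtual corner opposite R is at (29.40, -21.70). Since A1 is tangent to KN there, VN ⟂ KN and the tangent condition forces VQ to be normal to QJ, with radius 3.9, so the center V sits 3.9 in from both sides at V = (25.50, -17.80). That places the tangent points at N = (29.40, -17.80) on KN and Q = (25.50, -21.70) on QJ. Then |RN| = |N − R| = 34.37.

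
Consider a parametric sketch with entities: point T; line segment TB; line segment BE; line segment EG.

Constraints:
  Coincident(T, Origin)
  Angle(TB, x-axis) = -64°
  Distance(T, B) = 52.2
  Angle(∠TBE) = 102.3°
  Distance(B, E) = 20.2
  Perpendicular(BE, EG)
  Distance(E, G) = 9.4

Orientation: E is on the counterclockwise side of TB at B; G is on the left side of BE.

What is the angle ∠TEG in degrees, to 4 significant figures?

31.55°

T is at the origin; TB runs at -64.0° with length 52.2, so B = 52.2·(cos -64.0°, sin -64.0°) = (22.88, -46.92). ∠TBE = 102.3°, so BE runs at -64.0° + (180° − 102.3°) = 13.70° from the x-axis; with |BE| = 20.2, E = B + 20.2·(cos 13.70°, sin 13.70°) = (42.51, -42.13). BE is perpendicular to EG; with |EG| = 9.4 on the left of BE, G = E + 9.4·(-0.2368, 0.9715) = (40.28, -33.00). Then cos ∠TEG = ET·EG / (|ET||EG|), giving 31.55°.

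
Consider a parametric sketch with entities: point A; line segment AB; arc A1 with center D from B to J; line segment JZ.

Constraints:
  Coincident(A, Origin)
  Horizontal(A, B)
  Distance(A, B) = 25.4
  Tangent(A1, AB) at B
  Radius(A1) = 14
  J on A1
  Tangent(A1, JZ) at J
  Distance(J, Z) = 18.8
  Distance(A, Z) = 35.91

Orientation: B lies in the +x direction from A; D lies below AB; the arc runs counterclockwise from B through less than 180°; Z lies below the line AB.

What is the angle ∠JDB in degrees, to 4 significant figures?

93.55°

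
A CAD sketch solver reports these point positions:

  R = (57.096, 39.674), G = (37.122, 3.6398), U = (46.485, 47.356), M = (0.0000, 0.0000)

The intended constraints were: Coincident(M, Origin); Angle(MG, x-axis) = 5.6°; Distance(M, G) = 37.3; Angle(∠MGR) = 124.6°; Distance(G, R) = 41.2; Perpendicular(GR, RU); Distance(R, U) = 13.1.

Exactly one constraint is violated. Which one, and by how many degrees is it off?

Perpendicular(GR, RU) — off by 6.90°.

M = (0.00, 0.00) ✓; MG at 5.600° ✓; |MG| = 37.30 ✓; ∠MGR = 124.6° ✓; |GR| = 41.20 ✓; ∠(GR, RU) = 83.10° ✗; |RU| = 13.10 ✓.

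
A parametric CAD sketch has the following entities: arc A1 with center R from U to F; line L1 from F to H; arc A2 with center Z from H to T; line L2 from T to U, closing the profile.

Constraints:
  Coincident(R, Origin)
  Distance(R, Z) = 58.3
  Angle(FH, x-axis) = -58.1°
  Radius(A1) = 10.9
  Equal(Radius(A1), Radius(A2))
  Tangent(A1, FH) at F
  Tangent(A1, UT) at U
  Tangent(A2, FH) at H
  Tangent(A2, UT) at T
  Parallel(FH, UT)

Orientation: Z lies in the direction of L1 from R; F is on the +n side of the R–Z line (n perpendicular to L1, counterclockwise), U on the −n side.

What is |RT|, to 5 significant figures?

59.310

The slot axis is L1's direction at -58.1°, so u = (cos -58.1°, sin -58.1°) = (0.52844, -0.84897) and n = (−sin -58.1°, cos -58.1°) = (0.84897, 0.52844). R is at the origin and Z lies 58.3 along u from R, so Z = 58.3·u = (30.808, -49.495). Tangency of A1 to both parallel lines with radius 10.9 puts F and U at R ± 10.9·n: F = (9.2538, 5.7600), U = (-9.2538, -5.7600). Equal radii place H and T the same way about Z: H = Z + 10.9·n = (40.062, -43.735), T = Z − 10.9·n = (21.554, -55.255). Then |RT| = |T − R| = 59.310.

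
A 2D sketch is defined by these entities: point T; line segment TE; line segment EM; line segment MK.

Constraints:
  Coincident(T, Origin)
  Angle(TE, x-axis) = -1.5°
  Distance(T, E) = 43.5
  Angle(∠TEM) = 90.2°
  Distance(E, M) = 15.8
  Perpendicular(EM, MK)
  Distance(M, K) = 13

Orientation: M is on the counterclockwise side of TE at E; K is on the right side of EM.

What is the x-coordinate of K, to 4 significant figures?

56.95

T is at the origin; TE runs at -1.5° with length 43.5, so E = 43.5·(cos -1.5°, sin -1.5°) = (43.49, -1.139). ∠TEM = 90.2°, so EM runs at -1.5° + (180° − 90.2°) = 88.30° from the x-axis; with |EM| = 15.8, M = E + 15.8·(cos 88.30°, sin 88.30°) = (43.95, 14.65). The perpendicularity gives MK at right angles to EM; with |MK| = 13.0 on the right of EM, K = M + 13.0·(0.9996, -0.02967) = (56.95, 14.27). So K.x = 56.95.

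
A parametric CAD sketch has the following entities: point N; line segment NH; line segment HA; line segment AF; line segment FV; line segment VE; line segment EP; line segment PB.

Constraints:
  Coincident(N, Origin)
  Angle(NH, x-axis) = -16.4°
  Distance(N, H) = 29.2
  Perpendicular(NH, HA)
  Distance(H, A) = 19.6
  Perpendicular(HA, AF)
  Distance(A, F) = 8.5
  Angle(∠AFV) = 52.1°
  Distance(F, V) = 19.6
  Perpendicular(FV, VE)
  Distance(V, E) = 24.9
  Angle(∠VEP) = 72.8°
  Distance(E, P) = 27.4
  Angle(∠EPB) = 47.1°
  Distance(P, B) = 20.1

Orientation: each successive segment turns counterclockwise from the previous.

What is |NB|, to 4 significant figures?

36.07

N is at the origin; NH runs at -16.4° with length 29.2, so H = (28.01, -8.244). The perpendicularity gives HA at right angles to NH, so HA runs at 73.60°; with |HA| = 19.6, A = (33.55, 10.56). The perpendicularity gives AF at right angles to HA, so AF runs at 163.6°; with |AF| = 8.5, F = (25.39, 12.96). ∠AFV = 52.1° gives FV at -68.50° from the x-axis; with |FV| = 19.6, V = (32.58, -5.278). FV ⟂ VE, so VE runs at 21.50°; with |VE| = 24.9, E = (55.74, 3.848). ∠VEP = 72.8° gives EP at 128.7° from the x-axis; with |EP| = 27.4, P = (38.61, 25.23). ∠EPB = 47.1° gives PB at -98.40° from the x-axis; with |PB| = 20.1, B = (35.67, 5.347). Then |NB| = |B − N| = 36.07.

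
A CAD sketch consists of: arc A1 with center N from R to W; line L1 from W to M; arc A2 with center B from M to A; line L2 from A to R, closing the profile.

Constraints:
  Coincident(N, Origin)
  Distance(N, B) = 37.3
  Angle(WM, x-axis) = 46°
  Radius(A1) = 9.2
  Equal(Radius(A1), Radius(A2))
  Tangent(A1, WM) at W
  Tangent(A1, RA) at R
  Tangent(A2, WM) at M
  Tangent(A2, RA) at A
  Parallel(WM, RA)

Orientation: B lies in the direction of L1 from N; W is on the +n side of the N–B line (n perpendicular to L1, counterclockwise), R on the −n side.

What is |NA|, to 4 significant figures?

38.42

The slot axis is L1's direction at 46.0°, so u = (cos 46.0°, sin 46.0°) = (0.6947, 0.7193) and n = (−sin 46.0°, cos 46.0°) = (-0.7193, 0.6947). N is at the origin and B lies 37.3 along u from N, so B = 37.3·u = (25.91, 26.83). Tangency of A1 to both parallel lines with radius 9.2 puts W and R at N ± 9.2·n: W = (-6.618, 6.391), R = (6.618, -6.391). Equal radii place M and A the same way about B: M = B + 9.2·n = (19.29, 33.22), A = B − 9.2·n = (32.53, 20.44). Then |NA| = |A − N| = 38.42.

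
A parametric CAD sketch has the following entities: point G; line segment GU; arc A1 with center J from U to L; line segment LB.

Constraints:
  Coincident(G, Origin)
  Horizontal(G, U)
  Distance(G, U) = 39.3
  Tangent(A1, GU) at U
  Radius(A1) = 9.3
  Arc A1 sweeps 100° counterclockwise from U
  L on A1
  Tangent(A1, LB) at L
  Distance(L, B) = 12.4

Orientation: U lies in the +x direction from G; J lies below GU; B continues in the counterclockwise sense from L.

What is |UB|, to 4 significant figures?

24.16

On A1, U sits at bearing 90° from J; a 100° counterclockwise sweep puts L at bearing 190°, so L = J + 9.3·(cos 190°, sin 190°) = (30.14, -10.91). A1 meets LB tangentially, so JL is at right angles to LB, so LB runs along (−sin 190°, cos 190°); with |LB| = 12.4, B = (32.29, -23.13). Then |UB| = |B − U| = 24.16.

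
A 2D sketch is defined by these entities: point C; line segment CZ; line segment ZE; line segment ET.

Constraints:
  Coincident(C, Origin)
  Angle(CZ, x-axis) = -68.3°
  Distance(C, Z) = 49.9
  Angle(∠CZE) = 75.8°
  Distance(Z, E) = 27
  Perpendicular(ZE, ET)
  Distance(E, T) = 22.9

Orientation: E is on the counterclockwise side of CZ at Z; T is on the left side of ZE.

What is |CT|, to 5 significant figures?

29.442

C is at the origin; CZ runs at -68.3° with length 49.9, so Z = 49.9·(cos -68.3°, sin -68.3°) = (18.450, -46.364). ∠CZE = 75.8°, so ZE runs at -68.3° + (180° − 75.8°) = 35.900° from the x-axis; with |ZE| = 27.0, E = Z + 27.0·(cos 35.900°, sin 35.900°) = (40.321, -30.532). ZE ⟂ ET; with |ET| = 22.9 on the left of ZE, T = E + 22.9·(-0.58637, 0.81004) = (26.894, -11.982). Then |CT| = |T − C| = 29.442.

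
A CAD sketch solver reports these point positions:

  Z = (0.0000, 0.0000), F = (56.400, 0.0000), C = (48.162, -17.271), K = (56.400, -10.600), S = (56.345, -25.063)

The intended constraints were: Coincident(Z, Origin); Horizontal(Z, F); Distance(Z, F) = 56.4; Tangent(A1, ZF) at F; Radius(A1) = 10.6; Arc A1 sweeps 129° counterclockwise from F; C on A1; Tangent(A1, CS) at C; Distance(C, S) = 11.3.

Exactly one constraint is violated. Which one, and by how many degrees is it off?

Tangent(A1, CS) at C — off by 7.40°.

Z = (0.00, 0.00) ✓; Z.y = 0.00, F.y = 0.00 ✓; |ZF| = 56.40 ✓; ∠(KF, FZ) = 90.00° ✓; |KF| = 10.60 ✓; bearing(K→C) − bearing(K→F) = 129.0° ✓; |KC| = 10.60 ✓; ∠(KC, CS) = 82.60° ✗; |CS| = 11.30 ✓.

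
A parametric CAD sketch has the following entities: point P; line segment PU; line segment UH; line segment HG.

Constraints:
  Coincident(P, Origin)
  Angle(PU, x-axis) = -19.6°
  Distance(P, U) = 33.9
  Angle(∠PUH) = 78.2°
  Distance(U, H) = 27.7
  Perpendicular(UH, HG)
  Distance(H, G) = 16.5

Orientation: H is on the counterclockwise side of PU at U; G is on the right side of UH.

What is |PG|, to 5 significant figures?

53.849

P is at the origin; PU runs at -19.6° with length 33.9, so U = 33.9·(cos -19.6°, sin -19.6°) = (31.936, -11.372). ∠PUH = 78.2°, so UH runs at -19.6° + (180° − 78.2°) = 82.200° from the x-axis; with |UH| = 27.7, H = U + 27.7·(cos 82.200°, sin 82.200°) = (35.695, 16.072). The perpendicularity gives HG at right angles to UH; with |HG| = 16.5 on the right of UH, G = H + 16.5·(0.99075, -0.13572) = (52.042, 13.833). Then |PG| = |G − P| = 53.849.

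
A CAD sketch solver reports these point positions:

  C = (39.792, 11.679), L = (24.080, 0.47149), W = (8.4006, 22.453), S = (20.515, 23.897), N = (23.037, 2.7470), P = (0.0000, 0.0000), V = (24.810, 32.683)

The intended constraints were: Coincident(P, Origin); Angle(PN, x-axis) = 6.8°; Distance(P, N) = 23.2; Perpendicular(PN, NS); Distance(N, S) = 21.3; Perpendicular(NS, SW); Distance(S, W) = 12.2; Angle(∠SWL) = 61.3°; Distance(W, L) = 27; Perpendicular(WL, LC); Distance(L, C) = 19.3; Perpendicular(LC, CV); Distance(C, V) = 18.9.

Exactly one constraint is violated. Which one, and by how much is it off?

Distance(C, V) = 18.9 — off by 6.90.

P = (0.00, 0.00) ✓; PN at 6.800° ✓; |PN| = 23.20 ✓; ∠(PN, NS) = 90.00° ✓; |NS| = 21.30 ✓; ∠(NS, SW) = 90.00° ✓; |SW| = 12.20 ✓; ∠SWL = 61.30° ✓; |WL| = 27.00 ✓; ∠(WL, LC) = 90.00° ✓; |LC| = 19.30 ✓; ∠(LC, CV) = 90.00° ✓; |CV| = 25.80 ✗.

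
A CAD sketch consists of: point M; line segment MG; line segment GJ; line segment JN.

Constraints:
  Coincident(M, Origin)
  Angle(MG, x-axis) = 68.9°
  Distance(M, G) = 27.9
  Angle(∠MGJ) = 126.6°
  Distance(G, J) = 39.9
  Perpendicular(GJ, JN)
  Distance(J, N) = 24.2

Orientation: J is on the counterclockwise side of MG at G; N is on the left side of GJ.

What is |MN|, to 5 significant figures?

56.563

∠MGJ = 126.6°, so GJ runs at 68.9° + (180° − 126.6°) = 122.30° from the x-axis; with |GJ| = 39.9, J = G + 39.9·(cos 122.30°, sin 122.30°) = (-11.277, 59.755). The perpendicularity gives JN at right angles to GJ; with |JN| = 24.2 on the left of GJ, N = J + 24.2·(-0.84526, -0.53435) = (-31.732, 46.824). Then |MN| = |N − M| = 56.563.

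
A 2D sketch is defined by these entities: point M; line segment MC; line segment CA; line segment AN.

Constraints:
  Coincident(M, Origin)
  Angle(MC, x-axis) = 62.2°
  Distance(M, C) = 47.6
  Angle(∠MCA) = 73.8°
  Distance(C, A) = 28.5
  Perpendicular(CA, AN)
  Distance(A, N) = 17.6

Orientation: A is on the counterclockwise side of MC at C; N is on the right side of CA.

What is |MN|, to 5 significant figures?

65.114

∠MCA = 73.8°, so CA runs at 62.2° + (180° − 73.8°) = 168.40° from the x-axis; with |CA| = 28.5, A = C + 28.5·(cos 168.40°, sin 168.40°) = (-5.7179, 47.837). CA is perpendicular to AN; with |AN| = 17.6 on the right of CA, N = A + 17.6·(0.20108, 0.97958) = (-2.1789, 65.077). Then |MN| = |N − M| = 65.114.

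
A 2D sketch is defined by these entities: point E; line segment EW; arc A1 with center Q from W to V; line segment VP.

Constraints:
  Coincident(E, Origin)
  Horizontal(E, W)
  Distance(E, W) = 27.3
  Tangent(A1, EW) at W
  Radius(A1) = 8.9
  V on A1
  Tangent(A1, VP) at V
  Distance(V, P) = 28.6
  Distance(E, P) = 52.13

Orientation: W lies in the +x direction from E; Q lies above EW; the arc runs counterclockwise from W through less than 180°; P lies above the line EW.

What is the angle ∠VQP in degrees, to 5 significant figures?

72.714°

E is at the origin; E and W share the same y with |EW| = 27.3 and W on the +x side, so W = (27.300, 0.0000). A1 meets EW tangentially, so QW is at right angles to EW, so Q = W + (0, 8.9) = (27.300, 8.9000). Since QV ⟂ VP (tangency), |QP| = √(8.9² + 28.6²) = 29.953 regardless of where V sits on A1. So P lies on both circle(E, 52.13) and circle(Q, 29.953); the above-EW intersection is P = (36.217, 37.495). V is the foot of the tangent from P: V = (36.200, 8.8946).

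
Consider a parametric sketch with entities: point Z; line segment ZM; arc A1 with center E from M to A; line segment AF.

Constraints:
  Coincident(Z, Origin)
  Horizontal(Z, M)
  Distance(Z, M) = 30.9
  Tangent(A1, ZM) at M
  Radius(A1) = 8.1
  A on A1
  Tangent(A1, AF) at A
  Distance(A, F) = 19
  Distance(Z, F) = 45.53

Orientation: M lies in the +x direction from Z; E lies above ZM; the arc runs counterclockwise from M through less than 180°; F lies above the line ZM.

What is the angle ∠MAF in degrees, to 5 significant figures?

130.27°

Z is at the origin; Z and M share the same y with |ZM| = 30.9 and M on the +x side, so M = (30.900, 0.0000). The tangent condition forces EM to be normal to ZM, so E = M + (0, 8.1) = (30.900, 8.1000). Since EA ⟂ AF (tangency), |EF| = √(8.1² + 19.0²) = 20.655 regardless of where A sits on A1. So F lies on both circle(Z, 45.53) and circle(E, 20.655); the above-ZM intersection is F = (35.767, 28.173). A is the foot of the tangent from F: A = (38.890, 9.4314).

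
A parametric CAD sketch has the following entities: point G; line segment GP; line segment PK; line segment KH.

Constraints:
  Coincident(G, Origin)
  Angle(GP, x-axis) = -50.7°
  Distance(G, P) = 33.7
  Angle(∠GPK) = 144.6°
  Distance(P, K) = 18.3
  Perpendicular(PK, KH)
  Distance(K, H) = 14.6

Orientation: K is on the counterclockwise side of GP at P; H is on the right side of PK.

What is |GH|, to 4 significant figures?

57.09

∠GPK = 144.6°, so PK runs at -50.7° + (180° − 144.6°) = -15.30° from the x-axis; with |PK| = 18.3, K = P + 18.3·(cos -15.30°, sin -15.30°) = (39.00, -30.91). The perpendicularity gives KH at right angles to PK; with |KH| = 14.6 on the right of PK, H = K + 14.6·(-0.2639, -0.9646) = (35.14, -44.99). Then |GH| = |H − G| = 57.09.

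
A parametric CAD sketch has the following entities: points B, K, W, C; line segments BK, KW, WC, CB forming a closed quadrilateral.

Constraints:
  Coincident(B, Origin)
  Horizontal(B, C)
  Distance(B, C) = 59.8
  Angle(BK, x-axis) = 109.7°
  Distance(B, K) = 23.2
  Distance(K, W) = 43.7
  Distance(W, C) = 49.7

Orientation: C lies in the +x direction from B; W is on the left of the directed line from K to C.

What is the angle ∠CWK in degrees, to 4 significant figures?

98.87°

Checks: |KW| = 43.70 ✓; |WC| = 49.70 ✓.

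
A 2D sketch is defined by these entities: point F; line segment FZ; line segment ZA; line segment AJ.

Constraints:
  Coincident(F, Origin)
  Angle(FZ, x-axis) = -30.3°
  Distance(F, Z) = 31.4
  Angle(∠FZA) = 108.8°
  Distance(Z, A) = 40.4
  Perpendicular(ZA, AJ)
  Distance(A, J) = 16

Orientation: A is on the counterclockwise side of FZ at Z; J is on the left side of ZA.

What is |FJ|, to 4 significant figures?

52.35

∠FZA = 108.8°, so ZA runs at -30.3° + (180° − 108.8°) = 40.90° from the x-axis; with |ZA| = 40.4, A = Z + 40.4·(cos 40.90°, sin 40.90°) = (57.65, 10.61). ZA ⟂ AJ; with |AJ| = 16.0 on the left of ZA, J = A + 16.0·(-0.6547, 0.7559) = (47.17, 22.70). Then |FJ| = |J − F| = 52.35.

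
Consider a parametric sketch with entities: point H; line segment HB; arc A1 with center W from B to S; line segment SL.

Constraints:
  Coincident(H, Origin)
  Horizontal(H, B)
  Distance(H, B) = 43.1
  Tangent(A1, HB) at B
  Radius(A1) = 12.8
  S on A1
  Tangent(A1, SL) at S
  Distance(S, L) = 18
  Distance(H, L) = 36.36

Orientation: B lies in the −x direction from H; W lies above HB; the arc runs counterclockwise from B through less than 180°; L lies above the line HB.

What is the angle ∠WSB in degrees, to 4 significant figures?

53.92°

H is at the origin; HB is horizontal with |HB| = 43.1 and B on the −x side, so B = (-43.10, 0.000). A1 meets HB tangentially, so WB is at right angles to HB, so W = B + (0, 12.8) = (-43.10, 12.80). Since WS ⟂ SL (tangency), |WL| = √(12.8² + 18.0²) = 22.09 regardless of where S sits on A1. So L lies on both circle(H, 36.36) and circle(W, 22.09); the above-HB intersection is L = (-25.40, 26.01). S is the foot of the tangent from L: S = (-30.92, 8.880).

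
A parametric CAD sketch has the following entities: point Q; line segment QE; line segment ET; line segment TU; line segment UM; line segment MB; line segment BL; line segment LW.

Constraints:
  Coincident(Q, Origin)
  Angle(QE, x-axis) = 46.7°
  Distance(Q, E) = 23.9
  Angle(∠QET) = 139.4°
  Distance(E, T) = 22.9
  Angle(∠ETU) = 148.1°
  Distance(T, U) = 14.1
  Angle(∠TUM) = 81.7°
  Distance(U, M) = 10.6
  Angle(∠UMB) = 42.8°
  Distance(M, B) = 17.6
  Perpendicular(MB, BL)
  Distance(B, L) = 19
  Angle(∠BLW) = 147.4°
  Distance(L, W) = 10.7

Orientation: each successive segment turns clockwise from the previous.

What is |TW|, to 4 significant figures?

32.67

The perpendicularity gives BL at right angles to MB, so BL runs at 8.700°; with |BL| = 19.0, L = (62.03, 25.18). ∠BLW = 147.4° gives LW at -23.90° from the x-axis; with |LW| = 10.7, W = (71.81, 20.85). Then |TW| = |W − T| = 32.67.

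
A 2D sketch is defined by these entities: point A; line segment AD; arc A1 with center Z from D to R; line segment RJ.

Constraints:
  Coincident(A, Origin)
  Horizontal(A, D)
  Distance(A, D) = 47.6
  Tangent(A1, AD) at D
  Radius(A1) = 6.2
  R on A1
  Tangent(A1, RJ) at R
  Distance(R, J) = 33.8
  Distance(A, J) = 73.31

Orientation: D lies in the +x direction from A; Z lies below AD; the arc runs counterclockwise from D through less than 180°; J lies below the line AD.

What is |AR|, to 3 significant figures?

43.9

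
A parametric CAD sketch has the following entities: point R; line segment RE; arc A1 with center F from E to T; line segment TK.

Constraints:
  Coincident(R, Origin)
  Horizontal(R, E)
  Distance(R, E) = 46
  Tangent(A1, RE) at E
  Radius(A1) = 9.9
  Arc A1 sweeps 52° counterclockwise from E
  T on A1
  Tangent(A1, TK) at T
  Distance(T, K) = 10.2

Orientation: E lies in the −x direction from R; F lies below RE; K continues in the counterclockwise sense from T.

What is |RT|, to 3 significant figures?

53.9

A1 meets RE tangentially, so FE is at right angles to RE, so F = E + (0, -9.9) = (-46.0, -9.90). On A1, E sits at bearing 90° from F; a 52° counterclockwise sweep puts T at bearing 142°, so T = F + 9.9·(cos 142°, sin 142°) = (-53.8, -3.80). Then |RT| = |T − R| = 53.9.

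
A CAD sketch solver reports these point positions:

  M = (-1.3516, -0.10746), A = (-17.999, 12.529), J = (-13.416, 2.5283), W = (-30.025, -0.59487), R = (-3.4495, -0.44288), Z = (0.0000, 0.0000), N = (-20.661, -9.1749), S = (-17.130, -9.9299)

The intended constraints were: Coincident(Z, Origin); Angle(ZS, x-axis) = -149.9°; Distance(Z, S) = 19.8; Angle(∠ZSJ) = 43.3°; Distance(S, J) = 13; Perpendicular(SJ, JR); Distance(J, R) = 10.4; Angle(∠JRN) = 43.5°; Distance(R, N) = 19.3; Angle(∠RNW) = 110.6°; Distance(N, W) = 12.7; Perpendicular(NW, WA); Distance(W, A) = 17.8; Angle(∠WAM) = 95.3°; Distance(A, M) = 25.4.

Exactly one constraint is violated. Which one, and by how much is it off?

Distance(A, M) = 25.4 — off by 4.50.

Z = (0.00, 0.00) ✓; ZS at -149.9° ✓; |ZS| = 19.80 ✓; ∠ZSJ = 43.30° ✓; |SJ| = 13.00 ✓; ∠(SJ, JR) = 90.00° ✓; |JR| = 10.40 ✓; ∠JRN = 43.50° ✓; |RN| = 19.30 ✓; ∠RNW = 110.6° ✓; |NW| = 12.70 ✓; ∠(NW, WA) = 90.00° ✓; |WA| = 17.80 ✓; ∠WAM = 95.30° ✓; |AM| = 20.90 ✗.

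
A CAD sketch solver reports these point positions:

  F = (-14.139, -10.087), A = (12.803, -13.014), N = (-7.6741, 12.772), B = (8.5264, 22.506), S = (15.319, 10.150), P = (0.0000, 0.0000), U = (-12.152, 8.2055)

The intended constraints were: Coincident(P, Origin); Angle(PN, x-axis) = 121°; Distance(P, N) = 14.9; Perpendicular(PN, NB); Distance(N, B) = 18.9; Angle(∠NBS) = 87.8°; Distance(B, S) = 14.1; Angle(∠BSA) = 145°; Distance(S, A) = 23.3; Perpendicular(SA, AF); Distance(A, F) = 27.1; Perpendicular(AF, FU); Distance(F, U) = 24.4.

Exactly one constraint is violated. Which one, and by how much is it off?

Distance(F, U) = 24.4 — off by 6.00.

P = (0.00, 0.00) ✓; PN at 121.0° ✓; |PN| = 14.90 ✓; ∠(PN, NB) = 90.00° ✓; |NB| = 18.90 ✓; ∠NBS = 87.80° ✓; |BS| = 14.10 ✓; ∠BSA = 145.0° ✓; |SA| = 23.30 ✓; ∠(SA, AF) = 90.00° ✓; |AF| = 27.10 ✓; ∠(AF, FU) = 90.00° ✓; |FU| = 18.40 ✗.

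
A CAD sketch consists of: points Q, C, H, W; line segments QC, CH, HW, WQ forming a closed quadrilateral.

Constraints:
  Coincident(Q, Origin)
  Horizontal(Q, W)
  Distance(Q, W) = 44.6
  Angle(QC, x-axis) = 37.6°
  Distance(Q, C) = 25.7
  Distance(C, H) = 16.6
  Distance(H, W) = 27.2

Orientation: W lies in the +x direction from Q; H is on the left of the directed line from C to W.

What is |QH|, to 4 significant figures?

42.28

Q is at the origin; Q and W share the same y with |QW| = 44.6 and W in +x, so W = (44.6, 0). QC runs at 37.6° with |QC| = 25.7, so C = (20.36, 15.68). H is determined by |CH| = 16.6 and |HW| = 27.2 together: it lies at the intersection of circle(C, 16.6) and circle(W, 27.2). With |CW| = 28.87, the foot of the radical line on CW is 6.393 from C and the perpendicular offset is √(16.6² − 6.393²) = 15.32. Taking the left-of-CW solution: H = (34.05, 25.07).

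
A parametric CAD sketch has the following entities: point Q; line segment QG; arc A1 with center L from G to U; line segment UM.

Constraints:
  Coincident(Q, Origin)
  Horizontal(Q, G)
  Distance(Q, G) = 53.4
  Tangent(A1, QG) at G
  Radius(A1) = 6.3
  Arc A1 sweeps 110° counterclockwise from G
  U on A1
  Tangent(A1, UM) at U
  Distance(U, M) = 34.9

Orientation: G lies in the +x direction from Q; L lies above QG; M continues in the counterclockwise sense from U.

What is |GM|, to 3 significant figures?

41.7

Q is at the origin; Q and G share the same y with |QG| = 53.4 and G on the +x side, so G = (53.4, 0.00). The tangent condition forces LG to be normal to QG, so L = G + (0, 6.3) = (53.4, 6.30). On A1, G sits at bearing -90° from L; a 110° counterclockwise sweep puts U at bearing 20°, so U = L + 6.3·(cos 20°, sin 20°) = (59.3, 8.45). Since A1 is tangent to UM there, LU ⟂ UM, so UM runs along (−sin 20°, cos 20°); with |UM| = 34.9, M = (47.4, 41.2). Then |GM| = |M − G| = 41.7.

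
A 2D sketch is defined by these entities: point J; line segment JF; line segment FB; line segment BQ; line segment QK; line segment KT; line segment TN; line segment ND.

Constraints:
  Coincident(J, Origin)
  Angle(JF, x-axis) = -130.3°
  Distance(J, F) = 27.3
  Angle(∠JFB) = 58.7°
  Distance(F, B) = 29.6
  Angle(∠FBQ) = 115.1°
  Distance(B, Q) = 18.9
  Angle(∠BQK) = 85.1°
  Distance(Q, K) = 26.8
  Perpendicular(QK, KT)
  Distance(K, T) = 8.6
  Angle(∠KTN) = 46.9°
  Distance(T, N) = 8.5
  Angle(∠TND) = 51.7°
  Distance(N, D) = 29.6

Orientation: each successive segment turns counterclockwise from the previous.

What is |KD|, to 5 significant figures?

23.119

J is at the origin; JF runs at -130.3° with length 27.3, so F = (-17.657, -20.821). ∠JFB = 58.7° gives FB at -9.0000° from the x-axis; with |FB| = 29.6, B = (11.578, -25.451). ∠FBQ = 115.1° gives BQ at 55.900° from the x-axis; with |BQ| = 18.9, Q = (22.174, -9.8010). ∠BQK = 85.1° gives QK at 150.80° from the x-axis; with |QK| = 26.8, K = (-1.2200, 3.2737). QK ⟂ KT, so KT runs at -119.20°; with |KT| = 8.6, T = (-5.4156, -4.2335). ∠KTN = 46.9° gives TN at 13.900° from the x-axis; with |TN| = 8.5, N = (2.8355, -2.1915). ∠TND = 51.7° gives ND at 142.20° from the x-axis; with |ND| = 29.6, D = (-20.553, 15.951). Then |KD| = |D − K| = 23.119.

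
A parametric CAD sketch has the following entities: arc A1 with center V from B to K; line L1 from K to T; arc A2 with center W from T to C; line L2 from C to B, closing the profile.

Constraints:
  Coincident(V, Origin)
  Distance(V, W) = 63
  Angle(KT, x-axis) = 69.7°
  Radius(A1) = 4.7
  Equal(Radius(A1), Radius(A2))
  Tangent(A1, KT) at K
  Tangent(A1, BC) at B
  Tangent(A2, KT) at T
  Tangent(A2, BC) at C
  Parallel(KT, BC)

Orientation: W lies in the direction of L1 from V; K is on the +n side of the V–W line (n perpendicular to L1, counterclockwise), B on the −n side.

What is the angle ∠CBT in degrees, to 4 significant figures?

8.486°

The slot axis is L1's direction at 69.7°, so u = (cos 69.7°, sin 69.7°) = (0.3469, 0.9379) and n = (−sin 69.7°, cos 69.7°) = (-0.9379, 0.3469). V is at the origin and W lies 63.0 along u from V, so W = 63.0·u = (21.86, 59.09). Tangency of A1 to both parallel lines with radius 4.7 puts K and B at V ± 4.7·n: K = (-4.408, 1.631), B = (4.408, -1.631). Equal radii place T and C the same way about W: T = W + 4.7·n = (17.45, 60.72), C = W − 4.7·n = (26.27, 57.46). Then cos ∠CBT = BC·BT / (|BC||BT|), giving 8.486°.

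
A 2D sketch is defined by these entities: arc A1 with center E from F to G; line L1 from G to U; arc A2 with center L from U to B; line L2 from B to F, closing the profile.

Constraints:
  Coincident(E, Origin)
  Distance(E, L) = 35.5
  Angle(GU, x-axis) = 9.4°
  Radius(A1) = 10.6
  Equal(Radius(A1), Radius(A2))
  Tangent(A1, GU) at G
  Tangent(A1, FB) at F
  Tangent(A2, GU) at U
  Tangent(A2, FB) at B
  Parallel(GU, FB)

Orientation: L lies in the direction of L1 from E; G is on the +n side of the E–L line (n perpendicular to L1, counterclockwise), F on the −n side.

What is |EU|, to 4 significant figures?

37.05

The slot axis is L1's direction at 9.4°, so u = (cos 9.4°, sin 9.4°) = (0.9866, 0.1633) and n = (−sin 9.4°, cos 9.4°) = (-0.1633, 0.9866). E is at the origin and L lies 35.5 along u from E, so L = 35.5·u = (35.02, 5.798). Tangency of A1 to both parallel lines with radius 10.6 puts G and F at E ± 10.6·n: G = (-1.731, 10.46), F = (1.731, -10.46). Equal radii place U and B the same way about L: U = L + 10.6·n = (33.29, 16.26), B = L − 10.6·n = (36.75, -4.660). Then |EU| = |U − E| = 37.05.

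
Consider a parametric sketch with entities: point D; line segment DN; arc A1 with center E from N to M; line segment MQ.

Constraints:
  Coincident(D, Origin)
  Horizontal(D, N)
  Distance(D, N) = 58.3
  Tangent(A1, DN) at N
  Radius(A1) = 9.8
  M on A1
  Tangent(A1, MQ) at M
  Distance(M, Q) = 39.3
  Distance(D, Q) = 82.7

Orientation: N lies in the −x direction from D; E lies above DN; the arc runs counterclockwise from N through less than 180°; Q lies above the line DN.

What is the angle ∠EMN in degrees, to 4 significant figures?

32.35°

Checks: |EM| = 9.800 ✓; ∠(EM, MQ) = 90.00° ✓; |MQ| = 39.30 ✓; |DQ| = 82.70 ✓.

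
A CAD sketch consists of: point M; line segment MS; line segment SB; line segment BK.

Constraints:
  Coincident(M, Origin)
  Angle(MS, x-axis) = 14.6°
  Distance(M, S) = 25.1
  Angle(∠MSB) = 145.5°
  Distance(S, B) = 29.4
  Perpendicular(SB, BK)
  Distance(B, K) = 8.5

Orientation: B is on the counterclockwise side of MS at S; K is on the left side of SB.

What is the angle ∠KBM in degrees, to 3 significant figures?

74.2°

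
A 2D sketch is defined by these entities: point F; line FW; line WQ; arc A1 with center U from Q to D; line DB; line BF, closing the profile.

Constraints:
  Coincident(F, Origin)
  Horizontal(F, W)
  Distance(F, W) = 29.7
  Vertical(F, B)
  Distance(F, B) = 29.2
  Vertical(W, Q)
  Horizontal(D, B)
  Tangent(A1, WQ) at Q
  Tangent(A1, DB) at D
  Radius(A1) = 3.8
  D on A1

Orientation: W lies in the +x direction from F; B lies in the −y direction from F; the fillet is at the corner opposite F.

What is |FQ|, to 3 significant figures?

39.1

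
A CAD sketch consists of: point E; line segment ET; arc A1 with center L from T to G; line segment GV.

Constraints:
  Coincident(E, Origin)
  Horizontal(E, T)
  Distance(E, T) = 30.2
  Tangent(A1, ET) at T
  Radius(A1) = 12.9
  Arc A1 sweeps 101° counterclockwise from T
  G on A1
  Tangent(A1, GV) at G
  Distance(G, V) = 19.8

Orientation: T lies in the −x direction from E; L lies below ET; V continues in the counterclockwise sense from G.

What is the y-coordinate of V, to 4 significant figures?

-34.80

E is at the origin; E and T share the same y with |ET| = 30.2 and T on the −x side, so T = (-30.20, 0.000). The tangent condition forces LT to be normal to ET, so L = T + (0, -12.9) = (-30.20, -12.90). On A1, T sits at bearing 90° from L; a 101° counterclockwise sweep puts G at bearing 191°, so G = L + 12.9·(cos 191°, sin 191°) = (-42.86, -15.36). The tangent condition forces LG to be normal to GV, so GV runs along (−sin 191°, cos 191°); with |GV| = 19.8, V = (-39.08, -34.80). So V.y = -34.80.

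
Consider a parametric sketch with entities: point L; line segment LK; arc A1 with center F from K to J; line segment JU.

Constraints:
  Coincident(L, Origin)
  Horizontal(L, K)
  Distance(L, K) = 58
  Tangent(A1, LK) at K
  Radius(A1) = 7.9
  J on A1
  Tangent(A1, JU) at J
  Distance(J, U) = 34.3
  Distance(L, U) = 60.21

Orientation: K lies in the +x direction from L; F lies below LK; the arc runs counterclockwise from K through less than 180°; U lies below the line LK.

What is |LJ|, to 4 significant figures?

50.64

Checks: |FJ| = 7.900 ✓; ∠(FJ, JU) = 90.00° ✓; |JU| = 34.30 ✓; |LU| = 60.21 ✓.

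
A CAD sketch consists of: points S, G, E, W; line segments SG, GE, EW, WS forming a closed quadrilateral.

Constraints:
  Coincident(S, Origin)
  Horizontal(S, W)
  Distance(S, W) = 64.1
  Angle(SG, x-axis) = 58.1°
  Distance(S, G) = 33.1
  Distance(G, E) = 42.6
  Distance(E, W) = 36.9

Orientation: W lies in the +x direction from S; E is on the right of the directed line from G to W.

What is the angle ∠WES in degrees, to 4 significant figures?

136.3°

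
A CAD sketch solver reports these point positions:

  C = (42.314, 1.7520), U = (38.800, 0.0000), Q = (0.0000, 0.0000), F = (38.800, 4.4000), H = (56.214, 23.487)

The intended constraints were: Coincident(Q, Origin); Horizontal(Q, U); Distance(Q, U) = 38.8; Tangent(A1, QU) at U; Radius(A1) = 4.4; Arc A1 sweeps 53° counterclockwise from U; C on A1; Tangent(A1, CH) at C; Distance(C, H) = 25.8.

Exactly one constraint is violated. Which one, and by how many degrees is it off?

Tangent(A1, CH) at C — off by 4.40°.

Q = (0.00, 0.00) ✓; Q.y = 0.00, U.y = 0.00 ✓; |QU| = 38.80 ✓; ∠(FU, UQ) = 90.00° ✓; |FU| = 4.400 ✓; bearing(F→C) − bearing(F→U) = 53.00° ✓; |FC| = 4.400 ✓; ∠(FC, CH) = 85.60° ✗; |CH| = 25.80 ✓.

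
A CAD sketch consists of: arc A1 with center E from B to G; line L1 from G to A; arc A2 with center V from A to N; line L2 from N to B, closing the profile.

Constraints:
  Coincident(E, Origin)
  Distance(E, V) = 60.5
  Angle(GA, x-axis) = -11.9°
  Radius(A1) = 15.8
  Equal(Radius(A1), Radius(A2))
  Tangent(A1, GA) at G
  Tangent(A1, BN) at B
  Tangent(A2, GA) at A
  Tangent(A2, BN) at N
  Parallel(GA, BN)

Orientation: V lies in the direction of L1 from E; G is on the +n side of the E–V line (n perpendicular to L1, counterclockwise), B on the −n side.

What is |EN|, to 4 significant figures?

62.53

Tangency of A1 to both parallel lines with radius 15.8 puts G and B at E ± 15.8·n: G = (3.258, 15.46), B = (-3.258, -15.46). Equal radii place A and N the same way about V: A = V + 15.8·n = (62.46, 2.985), N = V − 15.8·n = (55.94, -27.94). Then |EN| = |N − E| = 62.53.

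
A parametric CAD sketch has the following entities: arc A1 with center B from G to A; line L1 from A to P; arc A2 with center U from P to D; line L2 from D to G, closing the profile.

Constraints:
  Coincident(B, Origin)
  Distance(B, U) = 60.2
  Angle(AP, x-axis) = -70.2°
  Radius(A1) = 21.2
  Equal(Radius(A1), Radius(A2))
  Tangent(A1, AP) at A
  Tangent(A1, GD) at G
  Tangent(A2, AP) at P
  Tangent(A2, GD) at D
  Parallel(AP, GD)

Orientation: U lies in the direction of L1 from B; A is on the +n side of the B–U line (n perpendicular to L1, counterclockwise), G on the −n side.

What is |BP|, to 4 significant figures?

63.82

The slot axis is L1's direction at -70.2°, so u = (cos -70.2°, sin -70.2°) = (0.3387, -0.9409) and n = (−sin -70.2°, cos -70.2°) = (0.9409, 0.3387). B is at the origin and U lies 60.2 along u from B, so U = 60.2·u = (20.39, -56.64). Tangency of A1 to both parallel lines with radius 21.2 puts A and G at B ± 21.2·n: A = (19.95, 7.181), G = (-19.95, -7.181). Equal radii place P and D the same way about U: P = U + 21.2·n = (40.34, -49.46), D = U − 21.2·n = (0.4454, -63.82). Then |BP| = |P − B| = 63.82.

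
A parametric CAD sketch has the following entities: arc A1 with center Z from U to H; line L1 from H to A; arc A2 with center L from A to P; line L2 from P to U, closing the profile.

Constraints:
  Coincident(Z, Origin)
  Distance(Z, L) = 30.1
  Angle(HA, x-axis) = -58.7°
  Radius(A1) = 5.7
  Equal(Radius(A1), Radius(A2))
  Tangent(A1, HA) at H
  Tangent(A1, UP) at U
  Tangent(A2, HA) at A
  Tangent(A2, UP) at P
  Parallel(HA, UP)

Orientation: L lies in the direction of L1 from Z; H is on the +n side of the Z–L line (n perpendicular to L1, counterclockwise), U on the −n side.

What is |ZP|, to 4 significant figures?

30.63

The slot axis is L1's direction at -58.7°, so u = (cos -58.7°, sin -58.7°) = (0.5195, -0.8545) and n = (−sin -58.7°, cos -58.7°) = (0.8545, 0.5195). Z is at the origin and L lies 30.1 along u from Z, so L = 30.1·u = (15.64, -25.72). Tangency of A1 to both parallel lines with radius 5.7 puts H and U at Z ± 5.7·n: H = (4.870, 2.961), U = (-4.870, -2.961). Equal radii place A and P the same way about L: A = L + 5.7·n = (20.51, -22.76), P = L − 5.7·n = (10.77, -28.68). Then |ZP| = |P − Z| = 30.63.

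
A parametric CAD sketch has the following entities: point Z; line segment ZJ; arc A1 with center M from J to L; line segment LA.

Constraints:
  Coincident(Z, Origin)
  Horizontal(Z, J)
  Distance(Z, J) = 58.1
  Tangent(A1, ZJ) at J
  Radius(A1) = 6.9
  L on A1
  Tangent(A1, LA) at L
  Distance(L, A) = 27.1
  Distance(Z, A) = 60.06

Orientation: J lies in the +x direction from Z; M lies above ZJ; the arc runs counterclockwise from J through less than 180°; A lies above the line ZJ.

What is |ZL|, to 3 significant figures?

64.8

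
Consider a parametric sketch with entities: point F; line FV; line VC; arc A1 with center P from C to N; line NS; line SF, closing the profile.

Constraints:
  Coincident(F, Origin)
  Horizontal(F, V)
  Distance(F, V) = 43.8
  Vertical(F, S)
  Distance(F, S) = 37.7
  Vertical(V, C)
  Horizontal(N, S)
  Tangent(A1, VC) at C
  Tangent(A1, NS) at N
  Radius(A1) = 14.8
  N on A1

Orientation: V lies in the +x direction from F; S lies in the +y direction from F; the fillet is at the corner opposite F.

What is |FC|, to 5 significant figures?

49.425

The virtual corner opposite F is at (43.800, 37.700). Tangency of A1 to VC means the radius PC is perpendicular to VC and A1 meets NS tangentially, so PN is at right angles to NS, with radius 14.8, so the center P sits 14.8 in from both sides at P = (29.000, 22.900). That places the tangent points at C = (43.800, 22.900) on VC and N = (29.000, 37.700) on NS. Then |FC| = |C − F| = 49.425.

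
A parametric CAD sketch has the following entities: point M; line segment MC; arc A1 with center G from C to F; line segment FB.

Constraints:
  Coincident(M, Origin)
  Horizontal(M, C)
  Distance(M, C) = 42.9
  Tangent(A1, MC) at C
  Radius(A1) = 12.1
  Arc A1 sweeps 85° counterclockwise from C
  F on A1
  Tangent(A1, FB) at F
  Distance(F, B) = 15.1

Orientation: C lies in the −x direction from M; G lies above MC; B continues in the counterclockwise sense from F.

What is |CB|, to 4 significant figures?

29.31

On A1, C sits at bearing -90° from G; an 85° counterclockwise sweep puts F at bearing -5°, so F = G + 12.1·(cos -5°, sin -5°) = (-30.85, 11.05). A1 meets FB tangentially, so GF is at right angles to FB, so FB runs along (−sin -5°, cos -5°); with |FB| = 15.1, B = (-29.53, 26.09). Then |CB| = |B − C| = 29.31.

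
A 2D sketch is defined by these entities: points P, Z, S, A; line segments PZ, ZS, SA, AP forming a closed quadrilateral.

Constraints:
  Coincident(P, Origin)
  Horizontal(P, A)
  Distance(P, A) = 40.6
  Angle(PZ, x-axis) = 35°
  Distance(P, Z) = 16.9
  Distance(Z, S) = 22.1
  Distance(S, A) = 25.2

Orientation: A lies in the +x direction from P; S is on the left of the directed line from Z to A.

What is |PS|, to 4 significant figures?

38.98

Checks: |ZS| = 22.10 ✓; |SA| = 25.20 ✓.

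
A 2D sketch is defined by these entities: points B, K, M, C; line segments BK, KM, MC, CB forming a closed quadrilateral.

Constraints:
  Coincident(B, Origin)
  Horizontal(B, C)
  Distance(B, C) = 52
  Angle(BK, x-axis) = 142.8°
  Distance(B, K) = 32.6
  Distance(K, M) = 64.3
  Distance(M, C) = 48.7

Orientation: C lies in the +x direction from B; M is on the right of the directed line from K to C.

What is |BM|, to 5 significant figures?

33.675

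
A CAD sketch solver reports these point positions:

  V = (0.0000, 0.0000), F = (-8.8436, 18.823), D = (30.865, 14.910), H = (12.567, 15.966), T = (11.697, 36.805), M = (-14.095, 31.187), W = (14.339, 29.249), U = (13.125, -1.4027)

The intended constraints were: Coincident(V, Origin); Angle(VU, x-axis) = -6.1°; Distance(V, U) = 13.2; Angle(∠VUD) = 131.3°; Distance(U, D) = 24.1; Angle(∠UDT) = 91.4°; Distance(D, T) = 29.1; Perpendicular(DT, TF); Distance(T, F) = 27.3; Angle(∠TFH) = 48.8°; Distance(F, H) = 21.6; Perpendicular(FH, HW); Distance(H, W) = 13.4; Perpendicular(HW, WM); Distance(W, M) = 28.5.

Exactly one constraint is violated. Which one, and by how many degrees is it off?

Perpendicular(HW, WM) — off by 3.70°.

V = (0.00, 0.00) ✓; VU at -6.100° ✓; |VU| = 13.20 ✓; ∠VUD = 131.3° ✓; |UD| = 24.10 ✓; ∠UDT = 91.40° ✓; |DT| = 29.10 ✓; ∠(DT, TF) = 90.00° ✓; |TF| = 27.30 ✓; ∠TFH = 48.80° ✓; |FH| = 21.60 ✓; ∠(FH, HW) = 90.00° ✓; |HW| = 13.40 ✓; ∠(HW, WM) = 93.70° ✗; |WM| = 28.50 ✓.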